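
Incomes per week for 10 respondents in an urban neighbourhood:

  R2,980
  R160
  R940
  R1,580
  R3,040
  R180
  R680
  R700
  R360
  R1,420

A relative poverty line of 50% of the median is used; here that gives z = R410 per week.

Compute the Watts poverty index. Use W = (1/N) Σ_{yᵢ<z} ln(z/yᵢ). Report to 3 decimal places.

0.189

Poor units: R160, R180, R360 (q = 3 of N = 10).
ln(z/y) terms: ln(410/160) = 0.9410; ln(410/180) = 0.8232; ln(410/360) = 0.1301.
W = 1.894237 / 10 = 0.189.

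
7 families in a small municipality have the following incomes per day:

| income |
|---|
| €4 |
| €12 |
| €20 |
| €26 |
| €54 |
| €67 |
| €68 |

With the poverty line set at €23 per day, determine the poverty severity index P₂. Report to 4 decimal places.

0.1326

Incomes under z: €4, €12, €20 (q = 3 of N = 7).
Relative gaps: (23−4)/23 = 0.8261; (23−12)/23 = 0.4783; (23−20)/23 = 0.1304.
Squared: 0.6824; 0.2287; 0.0170.
Sum = 0.928166; P₂ = 0.928166 / 7 = 0.1326.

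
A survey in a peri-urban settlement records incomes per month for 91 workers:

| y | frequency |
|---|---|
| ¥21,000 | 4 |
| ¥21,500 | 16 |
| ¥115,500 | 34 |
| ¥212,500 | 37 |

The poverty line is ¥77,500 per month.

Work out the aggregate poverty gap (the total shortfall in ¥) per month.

¥1,122,000

Below z: 4×¥21,000, 16×¥21,500 (q = 20 of N = 91).
Individual gaps: 4×(77500−21000) = 226000; 16×(77500−21500) = 896000.
Aggregate gap = ¥1,122,000.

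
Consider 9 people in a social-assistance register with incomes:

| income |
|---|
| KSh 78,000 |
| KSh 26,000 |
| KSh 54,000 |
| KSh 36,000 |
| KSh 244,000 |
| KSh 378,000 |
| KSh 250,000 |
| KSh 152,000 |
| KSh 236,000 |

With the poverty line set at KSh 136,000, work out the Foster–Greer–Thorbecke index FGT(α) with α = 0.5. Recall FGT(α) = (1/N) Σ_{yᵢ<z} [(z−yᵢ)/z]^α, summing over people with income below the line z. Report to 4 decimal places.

0.3540

Below z: KSh 26,000, KSh 36,000, KSh 54,000, KSh 78,000 (q = 4 of N = 9).
Normalized shortfalls: (136000−26000)/136000 = 0.8088; (136000−36000)/136000 = 0.7353; (136000−54000)/136000 = 0.6029; (136000−78000)/136000 = 0.4265.
Raised to α = 0.5: 0.89935; 0.85749; 0.77649; 0.65305.
Sum = 3.186379; FGT(0.5) = 3.186379 / 9 = 0.3540.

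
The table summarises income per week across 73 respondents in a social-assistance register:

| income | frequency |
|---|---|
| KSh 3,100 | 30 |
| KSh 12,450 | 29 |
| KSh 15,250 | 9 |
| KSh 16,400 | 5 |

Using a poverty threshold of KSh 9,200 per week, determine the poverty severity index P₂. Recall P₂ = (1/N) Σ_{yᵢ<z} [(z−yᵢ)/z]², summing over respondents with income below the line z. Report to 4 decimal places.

Below z: 30×KSh 3,100 (q = 30 of N = 73).
Normalized shortfalls: (9200−3100)/9200 = 0.6630 (×30).
Squared: 0.4396 (×30).
Sum = 13.188800; P₂ = 13.188800 / 73 = 0.1807.

0.1807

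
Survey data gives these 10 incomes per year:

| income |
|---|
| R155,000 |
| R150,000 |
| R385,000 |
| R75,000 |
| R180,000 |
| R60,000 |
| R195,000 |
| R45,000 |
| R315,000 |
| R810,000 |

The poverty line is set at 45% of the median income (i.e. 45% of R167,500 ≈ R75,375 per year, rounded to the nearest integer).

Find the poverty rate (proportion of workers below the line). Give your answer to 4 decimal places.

0.3000

3 of the 10 workers have income below R75,375.
H = 3/10 = 0.3000.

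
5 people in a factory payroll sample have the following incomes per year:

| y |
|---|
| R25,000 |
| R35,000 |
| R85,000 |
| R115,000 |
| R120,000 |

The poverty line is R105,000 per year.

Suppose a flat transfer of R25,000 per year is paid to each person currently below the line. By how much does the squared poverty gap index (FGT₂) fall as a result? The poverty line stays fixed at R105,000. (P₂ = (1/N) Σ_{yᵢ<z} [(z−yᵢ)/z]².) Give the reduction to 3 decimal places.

Before: below the line — R25,000, R35,000, R85,000; squared poverty gap index (FGT₂) = 0.21224.
After the R25,000 transfer: below the line — R50,000, R60,000; squared poverty gap index (FGT₂) = 0.09161.
Reduction = 0.21224 − 0.09161 = 0.121.

0.121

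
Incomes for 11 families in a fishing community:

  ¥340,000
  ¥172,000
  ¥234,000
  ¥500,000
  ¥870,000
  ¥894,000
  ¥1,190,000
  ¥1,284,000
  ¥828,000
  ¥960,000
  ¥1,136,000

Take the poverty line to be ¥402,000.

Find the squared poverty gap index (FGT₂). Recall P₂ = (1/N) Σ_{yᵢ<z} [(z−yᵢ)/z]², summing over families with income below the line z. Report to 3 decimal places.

0.048

Poor units: ¥172,000, ¥234,000, ¥340,000 (q = 3 of N = 11).
Shortfall ratios: (402000−172000)/402000 = 0.5721; (402000−234000)/402000 = 0.4179; (402000−340000)/402000 = 0.1542.
Squared: 0.3273; 0.1746; 0.0238.
Sum = 0.525779; P₂ = 0.525779 / 11 = 0.048.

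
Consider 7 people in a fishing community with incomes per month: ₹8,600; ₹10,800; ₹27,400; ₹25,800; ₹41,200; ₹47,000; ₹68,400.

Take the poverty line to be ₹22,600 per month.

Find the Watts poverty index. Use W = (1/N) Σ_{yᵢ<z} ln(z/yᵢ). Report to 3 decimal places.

0.244

Poor units: ₹8,600, ₹10,800 (q = 2 of N = 7).
Log shortfalls: ln(22600/8600) = 0.9662; ln(22600/10800) = 0.7384.
W = 1.704591 / 7 = 0.244.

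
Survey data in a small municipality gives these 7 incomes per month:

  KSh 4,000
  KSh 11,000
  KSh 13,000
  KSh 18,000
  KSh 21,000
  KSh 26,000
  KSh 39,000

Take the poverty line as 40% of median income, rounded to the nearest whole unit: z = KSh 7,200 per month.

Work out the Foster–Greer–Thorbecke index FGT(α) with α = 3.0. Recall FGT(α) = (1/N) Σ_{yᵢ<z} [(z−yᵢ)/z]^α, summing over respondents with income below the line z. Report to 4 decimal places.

0.0125

Below z: KSh 4,000 (q = 1 of N = 7).
Shortfall ratios: (7200−4000)/7200 = 0.4444.
Raised to α = 3.0: 0.08779.
Sum = 0.087791; FGT(3.0) = 0.087791 / 7 = 0.0125.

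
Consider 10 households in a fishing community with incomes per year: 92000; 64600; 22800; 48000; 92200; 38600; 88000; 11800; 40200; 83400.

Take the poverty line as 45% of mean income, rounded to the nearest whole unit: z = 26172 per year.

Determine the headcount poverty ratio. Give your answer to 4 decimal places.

0.2000

2 of the 10 households have income below 26172.
H = 2/10 = 0.2000.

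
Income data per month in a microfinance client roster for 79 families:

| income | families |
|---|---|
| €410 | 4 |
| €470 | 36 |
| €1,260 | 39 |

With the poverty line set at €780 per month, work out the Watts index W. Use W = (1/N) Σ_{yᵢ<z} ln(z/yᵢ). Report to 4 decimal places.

0.2634

Below the line: 4×€410, 36×€470 (q = 40 of N = 79).
ln(z/y) terms: ln(780/410) = 0.6431 (×4); ln(780/470) = 0.5066 (×36).
W = 20.808751 / 79 = 0.2634.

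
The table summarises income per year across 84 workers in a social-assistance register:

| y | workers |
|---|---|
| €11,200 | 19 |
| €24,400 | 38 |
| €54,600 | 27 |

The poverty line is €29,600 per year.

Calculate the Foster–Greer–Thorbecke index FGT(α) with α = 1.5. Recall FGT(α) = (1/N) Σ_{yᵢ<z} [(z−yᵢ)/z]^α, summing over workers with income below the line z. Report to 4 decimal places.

Poor units: 19×€11,200, 38×€24,400 (q = 57 of N = 84).
Relative gaps: (29600−11200)/29600 = 0.6216 (×19); (29600−24400)/29600 = 0.1757 (×38).
Raised to α = 1.5: 0.49011 (×19); 0.07363 (×38).
Sum = 12.110017; FGT(1.5) = 12.110017 / 84 = 0.1442.

0.1442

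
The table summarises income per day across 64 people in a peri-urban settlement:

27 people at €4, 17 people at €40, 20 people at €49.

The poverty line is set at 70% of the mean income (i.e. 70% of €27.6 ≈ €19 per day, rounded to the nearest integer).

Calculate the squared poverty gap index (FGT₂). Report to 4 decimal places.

Below the line: 27×€4 (q = 27 of N = 64).
Gap ratios (z−y)/z: (19−4)/19 = 0.7895 (×27).
Squared: 0.6233 (×27).
Sum = 16.828255; P₂ = 16.828255 / 64 = 0.2629.

0.2629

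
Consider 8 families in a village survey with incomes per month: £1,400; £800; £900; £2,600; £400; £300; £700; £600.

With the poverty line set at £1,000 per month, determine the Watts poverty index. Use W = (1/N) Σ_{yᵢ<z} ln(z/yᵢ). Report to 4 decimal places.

0.4145

Below z: £300, £400, £600, £700, £800, £900 (q = 6 of N = 8).
Log shortfalls: ln(1000/300) = 1.2040; ln(1000/400) = 0.9163; ln(1000/600) = 0.5108; ln(1000/700) = 0.3567; ln(1000/800) = 0.2231; ln(1000/900) = 0.1054.
W = 3.316268 / 8 = 0.4145.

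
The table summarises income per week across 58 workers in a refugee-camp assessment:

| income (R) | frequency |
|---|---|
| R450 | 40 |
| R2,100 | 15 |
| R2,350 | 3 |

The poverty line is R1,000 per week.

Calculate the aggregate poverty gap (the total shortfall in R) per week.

Poor units: 40×R450 (q = 40 of N = 58).
Individual gaps: 40×(1000−450) = 22000.
Aggregate gap = R22,000.

R22,000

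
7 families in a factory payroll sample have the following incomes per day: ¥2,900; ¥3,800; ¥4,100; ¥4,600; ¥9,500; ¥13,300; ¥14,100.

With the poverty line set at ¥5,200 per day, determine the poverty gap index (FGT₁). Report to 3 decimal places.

Below the line: ¥2,900, ¥3,800, ¥4,100, ¥4,600 (q = 4 of N = 7).
Relative gaps: (5200−2900)/5200 = 0.4423; (5200−3800)/5200 = 0.2692; (5200−4100)/5200 = 0.2115; (5200−4600)/5200 = 0.1154.
Sum of shortfalls = 1.038462; P₁ averages over all N: 1.038462 / 7 = 0.148.

0.148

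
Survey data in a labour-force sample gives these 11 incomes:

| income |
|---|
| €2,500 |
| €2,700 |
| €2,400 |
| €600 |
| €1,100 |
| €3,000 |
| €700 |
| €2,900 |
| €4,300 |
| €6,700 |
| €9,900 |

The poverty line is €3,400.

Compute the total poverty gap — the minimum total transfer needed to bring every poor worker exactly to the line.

€11,300

Below the line: €600, €700, €1,100, €2,400, €2,500, €2,700, €2,900, €3,000 (q = 8 of N = 11).
Individual gaps: 3400−600 = 2800; 3400−700 = 2700; 3400−1100 = 2300; 3400−2400 = 1000; 3400−2500 = 900; 3400−2700 = 700; 3400−2900 = 500; 3400−3000 = 400.
Aggregate gap = €11,300.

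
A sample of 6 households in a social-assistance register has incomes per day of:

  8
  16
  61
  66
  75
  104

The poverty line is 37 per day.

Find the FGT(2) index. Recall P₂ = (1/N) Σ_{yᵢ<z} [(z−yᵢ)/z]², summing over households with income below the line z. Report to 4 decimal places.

Poor units: 8, 16 (q = 2 of N = 6).
Gap ratios (z−y)/z: (37−8)/37 = 0.7838; (37−16)/37 = 0.5676.
Squared: 0.6143; 0.3221.
Sum = 0.936450; P₂ = 0.936450 / 6 = 0.1561.

0.1561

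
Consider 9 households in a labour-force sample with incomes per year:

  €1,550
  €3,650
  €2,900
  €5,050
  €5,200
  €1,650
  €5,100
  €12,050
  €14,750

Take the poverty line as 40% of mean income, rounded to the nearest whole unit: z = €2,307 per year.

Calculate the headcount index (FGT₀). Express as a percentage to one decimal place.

22.2%

2 of the 9 households have income below €2,307.
H = 2/9 = 22.2%.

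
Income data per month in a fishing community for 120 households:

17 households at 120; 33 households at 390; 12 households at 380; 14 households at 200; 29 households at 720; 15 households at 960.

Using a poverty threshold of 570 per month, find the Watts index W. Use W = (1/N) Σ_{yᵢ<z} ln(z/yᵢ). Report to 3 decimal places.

Poor units: 17×120, 14×200, 12×380, 33×390 (q = 76 of N = 120).
Log shortfalls: ln(570/120) = 1.5581 (×17); ln(570/200) = 1.0473 (×14); ln(570/380) = 0.4055 (×12); ln(570/390) = 0.3795 (×33).
W = 58.539663 / 120 = 0.488.

0.488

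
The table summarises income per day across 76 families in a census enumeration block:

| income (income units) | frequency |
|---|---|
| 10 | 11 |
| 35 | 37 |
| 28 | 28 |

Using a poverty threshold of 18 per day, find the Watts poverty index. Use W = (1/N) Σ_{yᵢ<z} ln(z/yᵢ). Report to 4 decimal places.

0.0851

Incomes under z: 11×10 (q = 11 of N = 76).
Log shortfalls: ln(18/10) = 0.5878 (×11).
W = 6.465653 / 76 = 0.0851.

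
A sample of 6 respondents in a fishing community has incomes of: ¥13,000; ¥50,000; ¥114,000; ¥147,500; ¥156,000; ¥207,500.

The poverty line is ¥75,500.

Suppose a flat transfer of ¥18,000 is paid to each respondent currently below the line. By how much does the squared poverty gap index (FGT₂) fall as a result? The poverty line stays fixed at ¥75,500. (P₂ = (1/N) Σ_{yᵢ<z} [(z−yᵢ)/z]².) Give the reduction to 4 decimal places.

Before: below the line — ¥13,000, ¥50,000; squared poverty gap index (FGT₂) = 0.133225.
After the ¥18,000 transfer: below the line — ¥31,000, ¥68,000; squared poverty gap index (FGT₂) = 0.059544.
Reduction = 0.133225 − 0.059544 = 0.0737.

0.0737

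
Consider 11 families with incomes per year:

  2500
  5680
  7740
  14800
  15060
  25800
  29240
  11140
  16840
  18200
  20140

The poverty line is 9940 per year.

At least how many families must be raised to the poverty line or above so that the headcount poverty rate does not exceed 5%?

3

3 of the 11 families are poor, so H = 3/11 = 0.273.
A headcount ratio of at most 5% allows at most ⌊0.05 × 11⌋ = 0 poor families.
So at least 3 − 0 = 3 must be lifted.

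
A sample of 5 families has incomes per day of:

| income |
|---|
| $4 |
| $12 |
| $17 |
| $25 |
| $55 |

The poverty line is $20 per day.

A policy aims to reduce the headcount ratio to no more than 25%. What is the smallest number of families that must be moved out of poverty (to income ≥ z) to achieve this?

3 of the 5 families are poor, so H = 3/5 = 0.600.
A headcount ratio of at most 25% allows at most ⌊0.25 × 5⌋ = 1 poor families.
So at least 3 − 1 = 2 must be lifted.

2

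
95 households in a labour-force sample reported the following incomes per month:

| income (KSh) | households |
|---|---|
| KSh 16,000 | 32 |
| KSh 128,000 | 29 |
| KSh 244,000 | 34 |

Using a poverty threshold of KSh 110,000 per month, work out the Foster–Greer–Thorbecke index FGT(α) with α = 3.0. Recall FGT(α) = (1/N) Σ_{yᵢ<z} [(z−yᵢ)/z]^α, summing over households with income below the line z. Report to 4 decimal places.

0.2102

Poor units: 32×KSh 16,000 (q = 32 of N = 95).
Relative gaps: (110000−16000)/110000 = 0.8545 (×32).
Raised to α = 3.0: 0.62403 (×32).
Sum = 19.968962; FGT(3.0) = 19.968962 / 95 = 0.2102.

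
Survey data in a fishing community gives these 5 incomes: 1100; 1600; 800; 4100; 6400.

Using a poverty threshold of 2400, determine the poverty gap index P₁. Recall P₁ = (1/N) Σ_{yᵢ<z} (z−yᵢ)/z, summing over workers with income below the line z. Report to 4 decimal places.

Below the line: 800, 1100, 1600 (q = 3 of N = 5).
Shortfall ratios: (2400−800)/2400 = 0.6667; (2400−1100)/2400 = 0.5417; (2400−1600)/2400 = 0.3333.
Sum of shortfalls = 1.541667; P₁ averages over all N: 1.541667 / 5 = 0.3083.

0.3083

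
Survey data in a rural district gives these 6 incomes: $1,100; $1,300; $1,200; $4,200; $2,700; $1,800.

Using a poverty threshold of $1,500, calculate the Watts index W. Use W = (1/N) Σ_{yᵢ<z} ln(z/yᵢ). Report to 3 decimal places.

0.113

Below z: $1,100, $1,200, $1,300 (q = 3 of N = 6).
ln(z/y) terms: ln(1500/1100) = 0.3102; ln(1500/1200) = 0.2231; ln(1500/1300) = 0.1431.
W = 0.676399 / 6 = 0.113.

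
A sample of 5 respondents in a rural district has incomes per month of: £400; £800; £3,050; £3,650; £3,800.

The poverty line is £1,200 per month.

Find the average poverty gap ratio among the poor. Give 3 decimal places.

0.500

Below the line: £400, £800 (q = 2 of N = 5).
Shortfall ratios (z−y)/z: 0.6667, 0.3333; sum = 1.000000.
I averages over the q = 2 poor units only: 1.000000 / 2 = 0.500.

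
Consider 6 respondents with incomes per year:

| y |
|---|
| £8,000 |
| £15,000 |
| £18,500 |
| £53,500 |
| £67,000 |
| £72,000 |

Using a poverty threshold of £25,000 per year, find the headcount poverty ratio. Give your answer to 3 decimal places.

3 of the 6 respondents have income below £25,000.
H = 3/6 = 0.500.

0.500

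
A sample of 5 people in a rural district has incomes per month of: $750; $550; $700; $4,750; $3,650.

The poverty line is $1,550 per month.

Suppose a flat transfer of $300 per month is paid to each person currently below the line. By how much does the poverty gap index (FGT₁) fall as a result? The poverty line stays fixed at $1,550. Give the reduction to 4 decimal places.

0.1161

Before: below the line — $550, $700, $750; poverty gap index (FGT₁) = 0.341935.
After the $300 transfer: below the line — $850, $1,000, $1,050; poverty gap index (FGT₁) = 0.225806.
Reduction = 0.341935 − 0.225806 = 0.1161.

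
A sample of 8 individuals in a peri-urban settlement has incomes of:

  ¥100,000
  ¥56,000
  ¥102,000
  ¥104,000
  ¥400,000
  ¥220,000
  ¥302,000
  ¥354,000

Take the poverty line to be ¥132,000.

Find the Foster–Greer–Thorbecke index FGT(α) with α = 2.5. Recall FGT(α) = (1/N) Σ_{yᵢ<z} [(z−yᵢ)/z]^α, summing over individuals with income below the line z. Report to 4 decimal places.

0.0407

Below z: ¥56,000, ¥100,000, ¥102,000, ¥104,000 (q = 4 of N = 8).
Normalized shortfalls: (132000−56000)/132000 = 0.5758; (132000−100000)/132000 = 0.2424; (132000−102000)/132000 = 0.2273; (132000−104000)/132000 = 0.2121.
Raised to α = 2.5: 0.25154; 0.02894; 0.02462; 0.02072.
Sum = 0.325819; FGT(2.5) = 0.325819 / 8 = 0.0407.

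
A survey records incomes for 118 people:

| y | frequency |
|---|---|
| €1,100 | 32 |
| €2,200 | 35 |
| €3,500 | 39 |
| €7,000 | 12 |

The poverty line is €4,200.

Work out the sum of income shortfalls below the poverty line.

€196,500

Below z: 32×€1,100, 35×€2,200, 39×€3,500 (q = 106 of N = 118).
Individual gaps: 32×(4200−1100) = 99200; 35×(4200−2200) = 70000; 39×(4200−3500) = 27300.
Aggregate gap = €196,500.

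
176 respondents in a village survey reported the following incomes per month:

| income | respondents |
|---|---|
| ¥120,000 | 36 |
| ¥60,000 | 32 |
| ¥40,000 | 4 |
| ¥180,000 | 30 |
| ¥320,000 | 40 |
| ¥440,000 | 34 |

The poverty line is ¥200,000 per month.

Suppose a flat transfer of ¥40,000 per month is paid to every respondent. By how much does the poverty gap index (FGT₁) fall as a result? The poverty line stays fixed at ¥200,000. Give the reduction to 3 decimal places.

0.099

Before: below the line — 4×¥40,000, 32×¥60,000, 36×¥120,000, 30×¥180,000; poverty gap index (FGT₁) = 0.24432.
After the ¥40,000 transfer: below the line — 4×¥80,000, 32×¥100,000, 36×¥160,000; poverty gap index (FGT₁) = 0.14545.
Reduction = 0.24432 − 0.14545 = 0.099.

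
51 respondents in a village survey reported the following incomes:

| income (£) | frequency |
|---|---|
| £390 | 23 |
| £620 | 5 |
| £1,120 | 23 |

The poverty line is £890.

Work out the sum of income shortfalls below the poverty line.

Incomes under z: 23×£390, 5×£620 (q = 28 of N = 51).
Individual gaps: 23×(890−390) = 11500; 5×(890−620) = 1350.
Aggregate gap = £12,850.

£12,850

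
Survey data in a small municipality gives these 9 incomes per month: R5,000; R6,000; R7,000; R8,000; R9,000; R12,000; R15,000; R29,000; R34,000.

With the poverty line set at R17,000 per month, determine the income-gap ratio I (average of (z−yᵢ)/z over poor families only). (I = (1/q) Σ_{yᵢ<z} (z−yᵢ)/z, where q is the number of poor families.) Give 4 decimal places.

0.4790

Incomes under z: R5,000, R6,000, R7,000, R8,000, R9,000, R12,000, R15,000 (q = 7 of N = 9).
Shortfall ratios (z−y)/z: 0.7059, 0.6471, 0.5882, 0.5294, 0.4706, 0.2941, 0.1176; sum = 3.352941.
I averages over the q = 7 poor units only: 3.352941 / 7 = 0.4790.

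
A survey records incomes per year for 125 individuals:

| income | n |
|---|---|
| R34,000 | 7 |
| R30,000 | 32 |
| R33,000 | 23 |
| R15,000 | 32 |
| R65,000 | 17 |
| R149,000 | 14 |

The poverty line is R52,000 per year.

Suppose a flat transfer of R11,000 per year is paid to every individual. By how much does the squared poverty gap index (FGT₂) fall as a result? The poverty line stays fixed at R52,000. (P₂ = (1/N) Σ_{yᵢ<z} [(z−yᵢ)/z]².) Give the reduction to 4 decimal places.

Before: below the line — 32×R15,000, 32×R30,000, 23×R33,000, 7×R34,000; squared poverty gap index (FGT₂) = 0.206707.
After the R11,000 transfer: below the line — 32×R26,000, 32×R41,000, 23×R44,000, 7×R45,000; squared poverty gap index (FGT₂) = 0.080825.
Reduction = 0.206707 − 0.080825 = 0.1259.

0.1259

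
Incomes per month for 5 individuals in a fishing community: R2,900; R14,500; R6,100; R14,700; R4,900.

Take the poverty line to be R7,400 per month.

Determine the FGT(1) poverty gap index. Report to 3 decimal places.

0.224

Below z: R2,900, R4,900, R6,100 (q = 3 of N = 5).
Shortfall ratios: (7400−2900)/7400 = 0.6081; (7400−4900)/7400 = 0.3378; (7400−6100)/7400 = 0.1757.
Σ = 1.121622. Dividing by the full population N = 5 gives P₁ = 0.224.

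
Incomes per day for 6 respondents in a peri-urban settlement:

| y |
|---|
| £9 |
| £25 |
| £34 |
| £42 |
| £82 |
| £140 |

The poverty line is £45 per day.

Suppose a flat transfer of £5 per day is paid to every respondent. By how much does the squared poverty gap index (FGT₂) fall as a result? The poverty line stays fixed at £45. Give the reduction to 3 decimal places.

Before: below the line — £9, £25, £34, £42; squared poverty gap index (FGT₂) = 0.15029.
After the £5 transfer: below the line — £14, £30, £39; squared poverty gap index (FGT₂) = 0.10058.
Reduction = 0.15029 − 0.10058 = 0.050.

0.050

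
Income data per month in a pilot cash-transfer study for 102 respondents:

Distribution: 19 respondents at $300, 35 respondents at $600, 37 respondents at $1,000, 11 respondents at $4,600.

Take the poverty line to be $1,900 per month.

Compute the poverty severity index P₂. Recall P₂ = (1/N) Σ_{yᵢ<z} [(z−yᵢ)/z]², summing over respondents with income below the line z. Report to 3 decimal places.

Incomes under z: 19×$300, 35×$600, 37×$1,000 (q = 91 of N = 102).
Relative gaps: (1900−300)/1900 = 0.8421 (×19); (1900−600)/1900 = 0.6842 (×35); (1900−1000)/1900 = 0.4737 (×37).
Squared: 0.7091 (×19); 0.4681 (×35); 0.2244 (×37).
Sum = 38.160665; P₂ = 38.160665 / 102 = 0.374.

0.374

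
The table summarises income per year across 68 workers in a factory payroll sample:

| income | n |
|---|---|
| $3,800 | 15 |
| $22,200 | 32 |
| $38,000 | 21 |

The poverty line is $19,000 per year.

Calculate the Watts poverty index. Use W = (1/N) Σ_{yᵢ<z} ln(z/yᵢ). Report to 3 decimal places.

0.355

Below the line: 15×$3,800 (q = 15 of N = 68).
Log shortfalls: ln(19000/3800) = 1.6094 (×15).
W = 24.141569 / 68 = 0.355.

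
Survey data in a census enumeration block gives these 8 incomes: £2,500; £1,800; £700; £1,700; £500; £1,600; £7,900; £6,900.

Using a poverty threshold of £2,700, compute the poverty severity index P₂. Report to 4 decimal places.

0.2040

Incomes under z: £500, £700, £1,600, £1,700, £1,800, £2,500 (q = 6 of N = 8).
Gap ratios (z−y)/z: (2700−500)/2700 = 0.8148; (2700−700)/2700 = 0.7407; (2700−1600)/2700 = 0.4074; (2700−1700)/2700 = 0.3704; (2700−1800)/2700 = 0.3333; (2700−2500)/2700 = 0.0741.
Squared: 0.6639; 0.5487; 0.1660; 0.1372; 0.1111; 0.0055.
Sum = 1.632373; P₂ = 1.632373 / 8 = 0.2040.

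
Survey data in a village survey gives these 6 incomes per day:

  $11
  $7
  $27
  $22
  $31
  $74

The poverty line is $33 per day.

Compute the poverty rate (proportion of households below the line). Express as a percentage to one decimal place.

83.3%

5 of the 6 households have income below $33.
H = 5/6 = 83.3%.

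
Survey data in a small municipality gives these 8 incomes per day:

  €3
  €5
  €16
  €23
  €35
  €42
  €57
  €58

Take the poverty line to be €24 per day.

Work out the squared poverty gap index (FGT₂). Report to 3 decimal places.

Incomes under z: €3, €5, €16, €23 (q = 4 of N = 8).
Shortfall ratios: (24−3)/24 = 0.8750; (24−5)/24 = 0.7917; (24−16)/24 = 0.3333; (24−23)/24 = 0.0417.
Squared: 0.7656; 0.6267; 0.1111; 0.0017.
Sum = 1.505208; P₂ = 1.505208 / 8 = 0.188.

0.188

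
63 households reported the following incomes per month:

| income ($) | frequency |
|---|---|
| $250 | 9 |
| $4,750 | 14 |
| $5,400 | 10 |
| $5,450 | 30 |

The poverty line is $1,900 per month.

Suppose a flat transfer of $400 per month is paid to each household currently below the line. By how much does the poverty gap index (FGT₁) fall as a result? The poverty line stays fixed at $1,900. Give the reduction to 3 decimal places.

Before: below the line — 9×$250; poverty gap index (FGT₁) = 0.12406.
After the $400 transfer: below the line — 9×$650; poverty gap index (FGT₁) = 0.09398.
Reduction = 0.12406 − 0.09398 = 0.030.

0.030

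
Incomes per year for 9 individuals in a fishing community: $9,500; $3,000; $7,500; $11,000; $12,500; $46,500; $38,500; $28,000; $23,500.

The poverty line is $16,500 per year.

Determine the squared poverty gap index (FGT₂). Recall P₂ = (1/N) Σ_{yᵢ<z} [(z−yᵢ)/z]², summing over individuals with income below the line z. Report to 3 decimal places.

0.146

Below z: $3,000, $7,500, $9,500, $11,000, $12,500 (q = 5 of N = 9).
Gap ratios (z−y)/z: (16500−3000)/16500 = 0.8182; (16500−7500)/16500 = 0.5455; (16500−9500)/16500 = 0.4242; (16500−11000)/16500 = 0.3333; (16500−12500)/16500 = 0.2424.
Squared: 0.6694; 0.2975; 0.1800; 0.1111; 0.0588.
Sum = 1.316804; P₂ = 1.316804 / 9 = 0.146.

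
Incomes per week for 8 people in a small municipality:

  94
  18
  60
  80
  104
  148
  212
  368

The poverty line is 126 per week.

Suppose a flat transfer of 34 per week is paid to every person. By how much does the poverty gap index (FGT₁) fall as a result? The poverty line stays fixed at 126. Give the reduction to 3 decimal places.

0.155

Before: below the line — 18, 60, 80, 94, 104; poverty gap index (FGT₁) = 0.27183.
After the 34 transfer: below the line — 52, 94, 114; poverty gap index (FGT₁) = 0.11706.
Reduction = 0.27183 − 0.11706 = 0.155.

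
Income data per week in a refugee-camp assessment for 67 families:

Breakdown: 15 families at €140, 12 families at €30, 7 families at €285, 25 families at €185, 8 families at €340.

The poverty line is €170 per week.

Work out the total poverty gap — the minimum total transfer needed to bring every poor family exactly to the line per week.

Incomes under z: 12×€30, 15×€140 (q = 27 of N = 67).
Individual gaps: 12×(170−30) = 1680; 15×(170−140) = 450.
Aggregate gap = €2,130.

€2,130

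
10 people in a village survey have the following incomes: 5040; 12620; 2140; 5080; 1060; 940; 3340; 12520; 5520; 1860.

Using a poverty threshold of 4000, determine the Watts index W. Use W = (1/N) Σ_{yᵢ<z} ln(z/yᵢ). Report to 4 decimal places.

0.4348

Incomes under z: 940, 1060, 1860, 2140, 3340 (q = 5 of N = 10).
Log gaps: ln(4000/940) = 1.4482; ln(4000/1060) = 1.3280; ln(4000/1860) = 0.7657; ln(4000/2140) = 0.6255; ln(4000/3340) = 0.1803.
W = 4.347725 / 10 = 0.4348.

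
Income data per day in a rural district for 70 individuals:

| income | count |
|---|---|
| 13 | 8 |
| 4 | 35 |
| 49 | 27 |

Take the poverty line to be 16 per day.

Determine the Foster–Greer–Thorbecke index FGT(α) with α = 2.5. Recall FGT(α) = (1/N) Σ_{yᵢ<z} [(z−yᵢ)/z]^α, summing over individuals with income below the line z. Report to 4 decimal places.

0.2453

Incomes under z: 35×4, 8×13 (q = 43 of N = 70).
Shortfall ratios: (16−4)/16 = 0.7500 (×35); (16−13)/16 = 0.1875 (×8).
Raised to α = 2.5: 0.48714 (×35); 0.01522 (×8).
Sum = 17.171660; FGT(2.5) = 17.171660 / 70 = 0.2453.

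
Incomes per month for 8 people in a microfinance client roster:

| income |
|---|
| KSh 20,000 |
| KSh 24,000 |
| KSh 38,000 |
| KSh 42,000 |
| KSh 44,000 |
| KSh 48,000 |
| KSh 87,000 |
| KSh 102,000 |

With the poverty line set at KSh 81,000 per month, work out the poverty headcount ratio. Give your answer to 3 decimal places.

0.750

6 of the 8 people have income below KSh 81,000.
H = 6/8 = 0.750.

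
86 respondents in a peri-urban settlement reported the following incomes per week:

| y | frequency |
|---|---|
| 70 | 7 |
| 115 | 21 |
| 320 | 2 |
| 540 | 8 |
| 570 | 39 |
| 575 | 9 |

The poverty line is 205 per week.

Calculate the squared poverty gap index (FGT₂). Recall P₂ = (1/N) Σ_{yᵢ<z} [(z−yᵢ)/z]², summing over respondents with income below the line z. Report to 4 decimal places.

Poor units: 7×70, 21×115 (q = 28 of N = 86).
Relative gaps: (205−70)/205 = 0.6585 (×7); (205−115)/205 = 0.4390 (×21).
Squared: 0.4337 (×7); 0.1927 (×21).
Sum = 7.083284; P₂ = 7.083284 / 86 = 0.0824.

0.0824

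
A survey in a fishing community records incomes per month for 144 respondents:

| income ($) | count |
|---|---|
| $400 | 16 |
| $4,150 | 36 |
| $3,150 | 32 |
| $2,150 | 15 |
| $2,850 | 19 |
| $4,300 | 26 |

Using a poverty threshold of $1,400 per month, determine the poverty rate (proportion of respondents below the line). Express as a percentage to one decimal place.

16 of the 144 respondents have income below $1,400.
H = 16/144 = 11.1%.

11.1%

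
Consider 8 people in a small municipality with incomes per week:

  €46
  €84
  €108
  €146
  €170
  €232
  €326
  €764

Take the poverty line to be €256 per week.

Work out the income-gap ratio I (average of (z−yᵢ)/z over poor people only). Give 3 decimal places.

Poor units: €46, €84, €108, €146, €170, €232 (q = 6 of N = 8).
Relative gaps: 0.8203, 0.6719, 0.5781, 0.4297, 0.3359, 0.0938; sum = 2.929688.
The income-gap ratio divides by q (the poor only): 2.929688 / 6 = 0.488.

0.488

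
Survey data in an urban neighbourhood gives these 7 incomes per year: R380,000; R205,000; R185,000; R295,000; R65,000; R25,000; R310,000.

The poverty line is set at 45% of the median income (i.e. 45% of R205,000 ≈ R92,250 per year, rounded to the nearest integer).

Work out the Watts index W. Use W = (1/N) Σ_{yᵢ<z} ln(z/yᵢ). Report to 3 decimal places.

Poor units: R25,000, R65,000 (q = 2 of N = 7).
ln(z/y) terms: ln(92250/25000) = 1.3056; ln(92250/65000) = 0.3501.
W = 1.655741 / 7 = 0.237.

0.237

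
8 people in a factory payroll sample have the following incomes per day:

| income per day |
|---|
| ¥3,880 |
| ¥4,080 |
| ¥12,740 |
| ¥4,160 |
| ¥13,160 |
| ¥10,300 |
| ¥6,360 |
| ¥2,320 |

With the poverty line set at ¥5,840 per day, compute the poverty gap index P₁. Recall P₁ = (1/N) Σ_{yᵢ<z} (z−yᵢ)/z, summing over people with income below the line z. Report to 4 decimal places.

0.1909

Below the line: ¥2,320, ¥3,880, ¥4,080, ¥4,160 (q = 4 of N = 8).
Shortfall ratios: (5840−2320)/5840 = 0.6027; (5840−3880)/5840 = 0.3356; (5840−4080)/5840 = 0.3014; (5840−4160)/5840 = 0.2877.
Sum of shortfalls = 1.527397; P₁ averages over all N: 1.527397 / 8 = 0.1909.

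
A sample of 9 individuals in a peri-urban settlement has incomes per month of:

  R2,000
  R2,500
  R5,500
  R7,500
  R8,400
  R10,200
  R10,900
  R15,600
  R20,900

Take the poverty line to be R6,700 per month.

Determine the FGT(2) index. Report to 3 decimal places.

0.102

Incomes under z: R2,000, R2,500, R5,500 (q = 3 of N = 9).
Normalized shortfalls: (6700−2000)/6700 = 0.7015; (6700−2500)/6700 = 0.6269; (6700−5500)/6700 = 0.1791.
Squared: 0.4921; 0.3930; 0.0321.
Sum = 0.917131; P₂ = 0.917131 / 9 = 0.102.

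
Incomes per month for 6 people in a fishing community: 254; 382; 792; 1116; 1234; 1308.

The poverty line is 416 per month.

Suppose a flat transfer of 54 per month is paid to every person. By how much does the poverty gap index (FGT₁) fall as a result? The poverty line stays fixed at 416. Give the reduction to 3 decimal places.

Before: below the line — 254, 382; poverty gap index (FGT₁) = 0.07853.
After the 54 transfer: below the line — 308; poverty gap index (FGT₁) = 0.04327.
Reduction = 0.07853 − 0.04327 = 0.035.

0.035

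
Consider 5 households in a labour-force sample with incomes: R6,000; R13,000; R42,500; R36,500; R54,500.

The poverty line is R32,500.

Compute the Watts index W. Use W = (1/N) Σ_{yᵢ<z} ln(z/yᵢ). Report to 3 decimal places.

Poor units: R6,000, R13,000 (q = 2 of N = 5).
ln(z/y) terms: ln(32500/6000) = 1.6895; ln(32500/13000) = 0.9163.
W = 2.605771 / 5 = 0.521.

0.521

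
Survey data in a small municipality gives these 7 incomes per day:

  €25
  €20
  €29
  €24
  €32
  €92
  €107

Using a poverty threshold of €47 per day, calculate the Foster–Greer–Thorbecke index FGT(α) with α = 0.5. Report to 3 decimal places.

0.475

Below the line: €20, €24, €25, €29, €32 (q = 5 of N = 7).
Gap ratios (z−y)/z: (47−20)/47 = 0.5745; (47−24)/47 = 0.4894; (47−25)/47 = 0.4681; (47−29)/47 = 0.3830; (47−32)/47 = 0.3191.
Raised to α = 0.5: 0.75794; 0.69954; 0.68417; 0.61885; 0.56493.
Sum = 3.325434; FGT(0.5) = 3.325434 / 7 = 0.475.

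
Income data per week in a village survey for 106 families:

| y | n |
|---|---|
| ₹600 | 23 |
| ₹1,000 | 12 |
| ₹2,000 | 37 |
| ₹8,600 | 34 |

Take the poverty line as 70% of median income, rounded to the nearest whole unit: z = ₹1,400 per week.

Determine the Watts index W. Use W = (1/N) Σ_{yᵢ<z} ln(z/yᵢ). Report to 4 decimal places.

Below z: 23×₹600, 12×₹1,000 (q = 35 of N = 106).
ln(z/y) terms: ln(1400/600) = 0.8473 (×23); ln(1400/1000) = 0.3365 (×12).
W = 23.525518 / 106 = 0.2219.

0.2219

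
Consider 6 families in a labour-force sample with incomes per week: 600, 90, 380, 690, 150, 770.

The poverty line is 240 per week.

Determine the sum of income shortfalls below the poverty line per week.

Below the line: 90, 150 (q = 2 of N = 6).
Individual gaps: 240−90 = 150; 240−150 = 90.
Aggregate gap = 240.

240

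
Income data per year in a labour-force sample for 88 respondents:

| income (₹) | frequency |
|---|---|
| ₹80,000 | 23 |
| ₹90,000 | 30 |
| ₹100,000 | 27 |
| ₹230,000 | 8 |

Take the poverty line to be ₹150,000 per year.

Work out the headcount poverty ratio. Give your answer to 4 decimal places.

0.9091

80 of the 88 respondents have income below ₹150,000.
H = 80/88 = 0.9091.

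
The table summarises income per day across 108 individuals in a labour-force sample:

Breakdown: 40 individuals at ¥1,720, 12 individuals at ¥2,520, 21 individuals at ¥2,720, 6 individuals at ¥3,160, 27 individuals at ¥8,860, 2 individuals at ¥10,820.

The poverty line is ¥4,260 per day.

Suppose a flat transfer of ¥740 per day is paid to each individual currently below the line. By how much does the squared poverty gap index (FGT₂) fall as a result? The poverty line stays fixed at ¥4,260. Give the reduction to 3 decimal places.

Before: below the line — 40×¥1,720, 12×¥2,520, 21×¥2,720, 6×¥3,160; squared poverty gap index (FGT₂) = 0.17932.
After the ¥740 transfer: below the line — 40×¥2,460, 12×¥3,260, 21×¥3,460, 6×¥3,900; squared poverty gap index (FGT₂) = 0.07950.
Reduction = 0.17932 − 0.07950 = 0.100.

0.100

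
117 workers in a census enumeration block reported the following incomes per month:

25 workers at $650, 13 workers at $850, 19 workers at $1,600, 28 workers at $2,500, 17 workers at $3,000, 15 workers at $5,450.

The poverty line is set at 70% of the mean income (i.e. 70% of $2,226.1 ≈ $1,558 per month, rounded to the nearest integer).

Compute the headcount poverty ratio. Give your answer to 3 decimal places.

0.325

38 of the 117 workers have income below $1,558.
H = 38/117 = 0.325.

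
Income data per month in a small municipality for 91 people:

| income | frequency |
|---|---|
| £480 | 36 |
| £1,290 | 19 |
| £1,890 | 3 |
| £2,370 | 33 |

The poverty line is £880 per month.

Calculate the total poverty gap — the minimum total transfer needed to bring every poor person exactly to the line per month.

£14,400

Below the line: 36×£480 (q = 36 of N = 91).
Individual gaps: 36×(880−480) = 14400.
Aggregate gap = £14,400.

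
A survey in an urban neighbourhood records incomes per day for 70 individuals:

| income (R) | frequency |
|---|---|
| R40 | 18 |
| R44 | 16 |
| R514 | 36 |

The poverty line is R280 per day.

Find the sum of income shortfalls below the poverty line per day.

Poor units: 18×R40, 16×R44 (q = 34 of N = 70).
Individual gaps: 18×(280−40) = 4320; 16×(280−44) = 3776.
Aggregate gap = R8,096.

R8,096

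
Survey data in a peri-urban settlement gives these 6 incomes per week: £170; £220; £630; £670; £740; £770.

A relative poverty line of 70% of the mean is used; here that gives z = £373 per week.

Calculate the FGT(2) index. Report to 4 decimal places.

Incomes under z: £170, £220 (q = 2 of N = 6).
Gap ratios (z−y)/z: (373−170)/373 = 0.5442; (373−220)/373 = 0.4102.
Squared: 0.2962; 0.1683.
Sum = 0.464447; P₂ = 0.464447 / 6 = 0.0774.

0.0774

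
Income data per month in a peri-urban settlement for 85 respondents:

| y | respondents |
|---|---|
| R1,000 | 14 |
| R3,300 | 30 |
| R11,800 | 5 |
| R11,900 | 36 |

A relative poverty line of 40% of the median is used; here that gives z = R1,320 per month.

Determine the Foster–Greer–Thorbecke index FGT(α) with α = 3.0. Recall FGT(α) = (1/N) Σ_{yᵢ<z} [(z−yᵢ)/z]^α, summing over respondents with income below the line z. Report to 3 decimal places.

Poor units: 14×R1,000 (q = 14 of N = 85).
Shortfall ratios: (1320−1000)/1320 = 0.2424 (×14).
Raised to α = 3.0: 0.01425 (×14).
Sum = 0.199460; FGT(3.0) = 0.199460 / 85 = 0.002.

0.002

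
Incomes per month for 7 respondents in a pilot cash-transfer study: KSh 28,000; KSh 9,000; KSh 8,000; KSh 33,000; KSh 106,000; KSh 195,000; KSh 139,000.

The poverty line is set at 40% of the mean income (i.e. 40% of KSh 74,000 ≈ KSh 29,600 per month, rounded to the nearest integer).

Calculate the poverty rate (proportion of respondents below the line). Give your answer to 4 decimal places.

3 of the 7 respondents have income below KSh 29,600.
H = 3/7 = 0.4286.

0.4286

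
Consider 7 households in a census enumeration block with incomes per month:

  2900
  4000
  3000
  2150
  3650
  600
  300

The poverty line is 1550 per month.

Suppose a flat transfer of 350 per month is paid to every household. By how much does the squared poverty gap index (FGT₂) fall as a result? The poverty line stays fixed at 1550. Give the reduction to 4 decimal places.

Before: below the line — 300, 600; squared poverty gap index (FGT₂) = 0.146574.
After the 350 transfer: below the line — 650, 950; squared poverty gap index (FGT₂) = 0.069570.
Reduction = 0.146574 − 0.069570 = 0.0770.

0.0770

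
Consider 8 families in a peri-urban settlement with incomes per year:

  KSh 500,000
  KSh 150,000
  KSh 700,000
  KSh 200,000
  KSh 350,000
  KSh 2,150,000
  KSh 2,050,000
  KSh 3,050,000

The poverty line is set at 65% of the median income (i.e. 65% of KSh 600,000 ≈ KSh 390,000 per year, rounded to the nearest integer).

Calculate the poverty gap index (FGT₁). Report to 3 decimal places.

0.151

Below z: KSh 150,000, KSh 200,000, KSh 350,000 (q = 3 of N = 8).
Normalized shortfalls: (390000−150000)/390000 = 0.6154; (390000−200000)/390000 = 0.4872; (390000−350000)/390000 = 0.1026.
Σ = 1.205128. Dividing by the full population N = 8 gives P₁ = 0.151.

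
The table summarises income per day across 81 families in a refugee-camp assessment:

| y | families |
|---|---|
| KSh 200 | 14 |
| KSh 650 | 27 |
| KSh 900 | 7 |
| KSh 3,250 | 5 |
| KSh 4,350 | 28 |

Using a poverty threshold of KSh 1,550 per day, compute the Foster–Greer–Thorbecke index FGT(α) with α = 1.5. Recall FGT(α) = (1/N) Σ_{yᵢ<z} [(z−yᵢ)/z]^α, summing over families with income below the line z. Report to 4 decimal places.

0.3114

Incomes under z: 14×KSh 200, 27×KSh 650, 7×KSh 900 (q = 48 of N = 81).
Gap ratios (z−y)/z: (1550−200)/1550 = 0.8710 (×14); (1550−650)/1550 = 0.5806 (×27); (1550−900)/1550 = 0.4194 (×7).
Raised to α = 1.5: 0.81284 (×14); 0.44245 (×27); 0.27156 (×7).
Sum = 25.226863; FGT(1.5) = 25.226863 / 81 = 0.3114.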